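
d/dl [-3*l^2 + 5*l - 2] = 5 - 6*l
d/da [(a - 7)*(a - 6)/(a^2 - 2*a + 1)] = (11*a - 71)/(a^3 - 3*a^2 + 3*a - 1)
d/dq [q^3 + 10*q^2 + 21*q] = 3*q^2 + 20*q + 21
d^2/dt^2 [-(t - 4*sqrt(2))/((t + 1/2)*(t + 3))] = 4*(-4*t^3 + 48*sqrt(2)*t^2 + 18*t + 168*sqrt(2)*t + 21 + 172*sqrt(2))/(8*t^6 + 84*t^5 + 330*t^4 + 595*t^3 + 495*t^2 + 189*t + 27)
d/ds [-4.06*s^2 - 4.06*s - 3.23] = -8.12*s - 4.06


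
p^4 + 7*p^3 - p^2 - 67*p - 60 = (p - 3)*(p + 1)*(p + 4)*(p + 5)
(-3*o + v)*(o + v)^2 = -3*o^3 - 5*o^2*v - o*v^2 + v^3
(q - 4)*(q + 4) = q^2 - 16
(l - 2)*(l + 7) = l^2 + 5*l - 14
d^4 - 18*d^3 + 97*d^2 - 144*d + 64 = (d - 8)^2*(d - 1)^2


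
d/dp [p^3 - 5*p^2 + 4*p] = 3*p^2 - 10*p + 4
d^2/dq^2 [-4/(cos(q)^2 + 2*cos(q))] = 2*(2*(1 - cos(2*q))^2 - 15*cos(q) + 6*cos(2*q) + 3*cos(3*q) - 18)/((cos(q) + 2)^3*cos(q)^3)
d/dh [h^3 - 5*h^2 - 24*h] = 3*h^2 - 10*h - 24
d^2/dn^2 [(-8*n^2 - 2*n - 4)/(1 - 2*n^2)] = 8*(2*n^3 + 24*n^2 + 3*n + 4)/(8*n^6 - 12*n^4 + 6*n^2 - 1)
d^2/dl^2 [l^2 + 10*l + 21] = 2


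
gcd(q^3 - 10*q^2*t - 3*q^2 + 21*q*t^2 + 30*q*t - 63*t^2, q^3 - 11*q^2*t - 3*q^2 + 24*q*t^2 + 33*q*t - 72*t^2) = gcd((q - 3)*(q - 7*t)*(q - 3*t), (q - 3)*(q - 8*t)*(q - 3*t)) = q^2 - 3*q*t - 3*q + 9*t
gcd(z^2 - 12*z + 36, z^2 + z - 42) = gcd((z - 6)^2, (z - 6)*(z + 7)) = z - 6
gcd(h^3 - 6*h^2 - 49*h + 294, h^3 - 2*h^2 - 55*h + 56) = h + 7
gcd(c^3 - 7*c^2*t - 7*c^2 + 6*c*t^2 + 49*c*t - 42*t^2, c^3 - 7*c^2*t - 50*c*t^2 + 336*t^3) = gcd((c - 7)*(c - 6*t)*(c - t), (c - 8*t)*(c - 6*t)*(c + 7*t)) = -c + 6*t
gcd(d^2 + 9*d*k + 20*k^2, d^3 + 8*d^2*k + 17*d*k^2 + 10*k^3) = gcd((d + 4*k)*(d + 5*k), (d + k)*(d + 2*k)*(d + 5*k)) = d + 5*k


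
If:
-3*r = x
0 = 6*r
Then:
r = 0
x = 0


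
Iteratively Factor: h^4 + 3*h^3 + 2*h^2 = (h + 2)*(h^3 + h^2) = (h + 1)*(h + 2)*(h^2) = h*(h + 1)*(h + 2)*(h)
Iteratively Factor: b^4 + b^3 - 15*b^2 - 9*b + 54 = (b + 3)*(b^3 - 2*b^2 - 9*b + 18) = (b + 3)^2*(b^2 - 5*b + 6) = (b - 2)*(b + 3)^2*(b - 3)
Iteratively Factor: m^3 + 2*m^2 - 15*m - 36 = (m + 3)*(m^2 - m - 12) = (m + 3)^2*(m - 4)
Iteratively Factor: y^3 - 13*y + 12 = (y + 4)*(y^2 - 4*y + 3) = (y - 3)*(y + 4)*(y - 1)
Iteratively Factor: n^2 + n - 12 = (n + 4)*(n - 3)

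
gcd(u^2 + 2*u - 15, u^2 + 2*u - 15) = u^2 + 2*u - 15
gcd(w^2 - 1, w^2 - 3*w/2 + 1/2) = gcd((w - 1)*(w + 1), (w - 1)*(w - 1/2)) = w - 1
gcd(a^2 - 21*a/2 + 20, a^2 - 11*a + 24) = a - 8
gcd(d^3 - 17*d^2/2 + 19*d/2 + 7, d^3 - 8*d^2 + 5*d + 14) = d^2 - 9*d + 14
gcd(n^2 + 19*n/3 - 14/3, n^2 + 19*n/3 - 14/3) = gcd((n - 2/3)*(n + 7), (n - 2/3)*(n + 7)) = n^2 + 19*n/3 - 14/3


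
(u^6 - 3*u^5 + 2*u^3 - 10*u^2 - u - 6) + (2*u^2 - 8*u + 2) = u^6 - 3*u^5 + 2*u^3 - 8*u^2 - 9*u - 4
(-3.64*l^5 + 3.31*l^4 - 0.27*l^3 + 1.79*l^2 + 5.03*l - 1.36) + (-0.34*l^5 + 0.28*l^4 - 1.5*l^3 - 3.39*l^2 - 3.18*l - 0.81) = -3.98*l^5 + 3.59*l^4 - 1.77*l^3 - 1.6*l^2 + 1.85*l - 2.17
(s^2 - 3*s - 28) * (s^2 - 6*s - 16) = s^4 - 9*s^3 - 26*s^2 + 216*s + 448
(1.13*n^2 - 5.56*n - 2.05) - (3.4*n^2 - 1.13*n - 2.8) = -2.27*n^2 - 4.43*n + 0.75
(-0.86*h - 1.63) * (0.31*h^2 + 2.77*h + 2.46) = -0.2666*h^3 - 2.8875*h^2 - 6.6307*h - 4.0098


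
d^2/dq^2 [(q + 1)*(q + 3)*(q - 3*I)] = 6*q + 8 - 6*I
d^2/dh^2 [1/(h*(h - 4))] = 2*(h^2 + h*(h - 4) + (h - 4)^2)/(h^3*(h - 4)^3)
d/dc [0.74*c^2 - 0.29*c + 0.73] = 1.48*c - 0.29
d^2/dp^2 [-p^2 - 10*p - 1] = -2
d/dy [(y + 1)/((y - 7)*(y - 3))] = (-y^2 - 2*y + 31)/(y^4 - 20*y^3 + 142*y^2 - 420*y + 441)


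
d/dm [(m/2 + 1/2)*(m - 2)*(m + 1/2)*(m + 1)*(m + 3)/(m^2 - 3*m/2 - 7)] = (12*m^6 + 4*m^5 - 209*m^4 - 374*m^3 + 247*m^2 + 724*m + 304)/(2*(4*m^4 - 12*m^3 - 47*m^2 + 84*m + 196))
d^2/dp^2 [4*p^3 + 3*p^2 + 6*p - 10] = 24*p + 6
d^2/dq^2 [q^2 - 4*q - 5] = 2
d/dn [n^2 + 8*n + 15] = 2*n + 8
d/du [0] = 0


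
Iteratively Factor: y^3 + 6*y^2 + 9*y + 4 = (y + 1)*(y^2 + 5*y + 4) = (y + 1)^2*(y + 4)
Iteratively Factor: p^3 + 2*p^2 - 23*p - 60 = (p + 4)*(p^2 - 2*p - 15) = (p - 5)*(p + 4)*(p + 3)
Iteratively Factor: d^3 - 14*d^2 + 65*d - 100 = (d - 4)*(d^2 - 10*d + 25) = (d - 5)*(d - 4)*(d - 5)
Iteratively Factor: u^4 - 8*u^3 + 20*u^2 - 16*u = (u - 4)*(u^3 - 4*u^2 + 4*u) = u*(u - 4)*(u^2 - 4*u + 4) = u*(u - 4)*(u - 2)*(u - 2)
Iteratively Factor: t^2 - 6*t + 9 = (t - 3)*(t - 3)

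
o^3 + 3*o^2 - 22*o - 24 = (o - 4)*(o + 1)*(o + 6)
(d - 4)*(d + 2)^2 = d^3 - 12*d - 16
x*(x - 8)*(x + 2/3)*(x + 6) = x^4 - 4*x^3/3 - 148*x^2/3 - 32*x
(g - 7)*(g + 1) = g^2 - 6*g - 7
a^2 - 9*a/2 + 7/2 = (a - 7/2)*(a - 1)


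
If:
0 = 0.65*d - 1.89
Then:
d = 2.91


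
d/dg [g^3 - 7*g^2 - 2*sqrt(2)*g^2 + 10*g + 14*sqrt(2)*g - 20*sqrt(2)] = 3*g^2 - 14*g - 4*sqrt(2)*g + 10 + 14*sqrt(2)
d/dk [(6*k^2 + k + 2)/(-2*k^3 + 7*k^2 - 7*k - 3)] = (12*k^4 + 4*k^3 - 37*k^2 - 64*k + 11)/(4*k^6 - 28*k^5 + 77*k^4 - 86*k^3 + 7*k^2 + 42*k + 9)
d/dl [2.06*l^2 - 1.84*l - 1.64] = 4.12*l - 1.84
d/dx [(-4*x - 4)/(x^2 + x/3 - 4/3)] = 12*(-3*x^2 - x + (x + 1)*(6*x + 1) + 4)/(3*x^2 + x - 4)^2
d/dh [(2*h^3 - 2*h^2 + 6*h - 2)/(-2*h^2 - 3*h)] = 2*(-2*h^4 - 6*h^3 + 9*h^2 - 4*h - 3)/(h^2*(4*h^2 + 12*h + 9))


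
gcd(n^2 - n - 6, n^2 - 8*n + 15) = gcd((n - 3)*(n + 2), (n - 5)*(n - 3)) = n - 3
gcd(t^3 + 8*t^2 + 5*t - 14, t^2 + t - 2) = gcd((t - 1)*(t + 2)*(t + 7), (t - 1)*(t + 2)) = t^2 + t - 2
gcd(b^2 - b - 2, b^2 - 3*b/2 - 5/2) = b + 1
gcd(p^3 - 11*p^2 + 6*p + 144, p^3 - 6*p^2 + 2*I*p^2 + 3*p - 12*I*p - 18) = p - 6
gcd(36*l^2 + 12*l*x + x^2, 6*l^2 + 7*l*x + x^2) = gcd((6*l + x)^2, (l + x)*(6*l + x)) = 6*l + x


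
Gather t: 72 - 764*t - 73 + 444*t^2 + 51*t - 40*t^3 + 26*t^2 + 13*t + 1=-40*t^3 + 470*t^2 - 700*t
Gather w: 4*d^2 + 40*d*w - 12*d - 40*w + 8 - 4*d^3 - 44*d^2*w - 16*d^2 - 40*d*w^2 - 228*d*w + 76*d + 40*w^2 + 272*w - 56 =-4*d^3 - 12*d^2 + 64*d + w^2*(40 - 40*d) + w*(-44*d^2 - 188*d + 232) - 48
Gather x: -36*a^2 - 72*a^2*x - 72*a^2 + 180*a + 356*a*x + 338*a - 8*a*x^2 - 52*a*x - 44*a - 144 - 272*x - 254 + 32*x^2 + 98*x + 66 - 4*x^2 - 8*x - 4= -108*a^2 + 474*a + x^2*(28 - 8*a) + x*(-72*a^2 + 304*a - 182) - 336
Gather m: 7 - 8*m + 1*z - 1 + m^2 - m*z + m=m^2 + m*(-z - 7) + z + 6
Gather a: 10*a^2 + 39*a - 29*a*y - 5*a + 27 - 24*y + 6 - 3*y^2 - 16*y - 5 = 10*a^2 + a*(34 - 29*y) - 3*y^2 - 40*y + 28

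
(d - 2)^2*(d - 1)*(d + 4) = d^4 - d^3 - 12*d^2 + 28*d - 16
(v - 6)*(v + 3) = v^2 - 3*v - 18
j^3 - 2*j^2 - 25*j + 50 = (j - 5)*(j - 2)*(j + 5)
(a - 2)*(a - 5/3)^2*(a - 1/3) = a^4 - 17*a^3/3 + 101*a^2/9 - 235*a/27 + 50/27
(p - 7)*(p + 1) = p^2 - 6*p - 7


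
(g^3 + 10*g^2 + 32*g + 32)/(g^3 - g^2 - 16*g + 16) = (g^2 + 6*g + 8)/(g^2 - 5*g + 4)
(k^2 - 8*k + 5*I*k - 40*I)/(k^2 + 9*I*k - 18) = (k^2 + k*(-8 + 5*I) - 40*I)/(k^2 + 9*I*k - 18)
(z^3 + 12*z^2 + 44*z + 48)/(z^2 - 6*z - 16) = (z^2 + 10*z + 24)/(z - 8)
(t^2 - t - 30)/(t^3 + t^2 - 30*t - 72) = (t + 5)/(t^2 + 7*t + 12)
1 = 1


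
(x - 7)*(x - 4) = x^2 - 11*x + 28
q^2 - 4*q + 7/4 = (q - 7/2)*(q - 1/2)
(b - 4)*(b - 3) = b^2 - 7*b + 12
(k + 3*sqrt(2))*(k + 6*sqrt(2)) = k^2 + 9*sqrt(2)*k + 36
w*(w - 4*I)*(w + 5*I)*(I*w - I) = I*w^4 - w^3 - I*w^3 + w^2 + 20*I*w^2 - 20*I*w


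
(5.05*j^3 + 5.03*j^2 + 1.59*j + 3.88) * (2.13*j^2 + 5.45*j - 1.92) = 10.7565*j^5 + 38.2364*j^4 + 21.1042*j^3 + 7.2723*j^2 + 18.0932*j - 7.4496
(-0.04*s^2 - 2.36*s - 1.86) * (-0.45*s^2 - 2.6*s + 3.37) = 0.018*s^4 + 1.166*s^3 + 6.8382*s^2 - 3.1172*s - 6.2682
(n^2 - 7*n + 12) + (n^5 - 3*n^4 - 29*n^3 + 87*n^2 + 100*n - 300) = n^5 - 3*n^4 - 29*n^3 + 88*n^2 + 93*n - 288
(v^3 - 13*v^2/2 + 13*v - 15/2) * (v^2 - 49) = v^5 - 13*v^4/2 - 36*v^3 + 311*v^2 - 637*v + 735/2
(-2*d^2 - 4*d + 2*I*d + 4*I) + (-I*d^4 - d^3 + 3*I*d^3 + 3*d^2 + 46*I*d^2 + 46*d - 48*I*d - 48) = -I*d^4 - d^3 + 3*I*d^3 + d^2 + 46*I*d^2 + 42*d - 46*I*d - 48 + 4*I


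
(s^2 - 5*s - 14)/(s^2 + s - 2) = (s - 7)/(s - 1)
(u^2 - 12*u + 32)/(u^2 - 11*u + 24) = (u - 4)/(u - 3)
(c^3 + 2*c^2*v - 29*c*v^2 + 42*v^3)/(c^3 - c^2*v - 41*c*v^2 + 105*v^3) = (-c + 2*v)/(-c + 5*v)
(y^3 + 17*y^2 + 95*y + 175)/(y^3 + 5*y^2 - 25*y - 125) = (y + 7)/(y - 5)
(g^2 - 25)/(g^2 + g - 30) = (g + 5)/(g + 6)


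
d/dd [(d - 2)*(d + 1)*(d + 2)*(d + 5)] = 4*d^3 + 18*d^2 + 2*d - 24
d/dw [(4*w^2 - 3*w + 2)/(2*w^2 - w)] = 2*(w^2 - 4*w + 1)/(w^2*(4*w^2 - 4*w + 1))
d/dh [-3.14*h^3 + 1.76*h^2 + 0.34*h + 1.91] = -9.42*h^2 + 3.52*h + 0.34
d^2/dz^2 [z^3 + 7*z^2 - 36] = 6*z + 14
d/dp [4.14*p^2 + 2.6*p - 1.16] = 8.28*p + 2.6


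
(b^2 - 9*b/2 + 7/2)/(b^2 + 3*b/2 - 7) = (2*b^2 - 9*b + 7)/(2*b^2 + 3*b - 14)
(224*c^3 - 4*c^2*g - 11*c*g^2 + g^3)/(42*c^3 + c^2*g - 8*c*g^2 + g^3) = (32*c^2 + 4*c*g - g^2)/(6*c^2 + c*g - g^2)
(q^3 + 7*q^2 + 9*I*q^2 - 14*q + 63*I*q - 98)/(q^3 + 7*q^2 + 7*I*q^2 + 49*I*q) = (q + 2*I)/q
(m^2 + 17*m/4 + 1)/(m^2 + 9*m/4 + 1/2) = (m + 4)/(m + 2)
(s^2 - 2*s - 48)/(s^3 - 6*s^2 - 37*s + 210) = (s - 8)/(s^2 - 12*s + 35)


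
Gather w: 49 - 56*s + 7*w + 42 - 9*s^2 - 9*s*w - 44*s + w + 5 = -9*s^2 - 100*s + w*(8 - 9*s) + 96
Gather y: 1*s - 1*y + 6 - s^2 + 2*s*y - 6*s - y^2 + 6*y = -s^2 - 5*s - y^2 + y*(2*s + 5) + 6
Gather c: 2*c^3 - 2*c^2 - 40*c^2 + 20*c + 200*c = 2*c^3 - 42*c^2 + 220*c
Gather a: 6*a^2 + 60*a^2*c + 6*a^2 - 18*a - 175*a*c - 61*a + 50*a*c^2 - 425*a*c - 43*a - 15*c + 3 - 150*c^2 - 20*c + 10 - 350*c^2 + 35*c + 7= a^2*(60*c + 12) + a*(50*c^2 - 600*c - 122) - 500*c^2 + 20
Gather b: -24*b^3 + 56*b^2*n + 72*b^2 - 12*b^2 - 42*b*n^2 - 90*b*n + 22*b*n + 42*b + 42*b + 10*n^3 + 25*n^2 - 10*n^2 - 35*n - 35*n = -24*b^3 + b^2*(56*n + 60) + b*(-42*n^2 - 68*n + 84) + 10*n^3 + 15*n^2 - 70*n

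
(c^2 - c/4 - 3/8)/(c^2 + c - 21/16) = 2*(2*c + 1)/(4*c + 7)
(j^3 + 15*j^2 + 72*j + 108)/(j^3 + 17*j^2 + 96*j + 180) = (j + 3)/(j + 5)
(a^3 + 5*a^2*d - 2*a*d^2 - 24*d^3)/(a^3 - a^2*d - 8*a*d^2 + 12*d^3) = (a + 4*d)/(a - 2*d)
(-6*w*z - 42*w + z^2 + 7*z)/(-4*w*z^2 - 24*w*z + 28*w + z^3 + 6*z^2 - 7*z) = (-6*w + z)/(-4*w*z + 4*w + z^2 - z)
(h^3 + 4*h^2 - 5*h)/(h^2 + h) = (h^2 + 4*h - 5)/(h + 1)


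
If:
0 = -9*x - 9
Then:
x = -1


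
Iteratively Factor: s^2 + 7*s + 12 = (s + 4)*(s + 3)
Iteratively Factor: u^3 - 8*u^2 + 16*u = (u - 4)*(u^2 - 4*u) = (u - 4)^2*(u)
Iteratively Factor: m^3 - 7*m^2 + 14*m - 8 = (m - 4)*(m^2 - 3*m + 2) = (m - 4)*(m - 1)*(m - 2)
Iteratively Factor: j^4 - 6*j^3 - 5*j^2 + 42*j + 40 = (j + 2)*(j^3 - 8*j^2 + 11*j + 20) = (j + 1)*(j + 2)*(j^2 - 9*j + 20) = (j - 4)*(j + 1)*(j + 2)*(j - 5)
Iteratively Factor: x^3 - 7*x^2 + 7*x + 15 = (x - 3)*(x^2 - 4*x - 5) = (x - 5)*(x - 3)*(x + 1)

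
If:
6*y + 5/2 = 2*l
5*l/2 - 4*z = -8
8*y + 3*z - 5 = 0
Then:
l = 56/109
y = -107/436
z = 253/109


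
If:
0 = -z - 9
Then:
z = -9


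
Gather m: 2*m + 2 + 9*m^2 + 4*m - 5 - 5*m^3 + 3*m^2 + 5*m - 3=-5*m^3 + 12*m^2 + 11*m - 6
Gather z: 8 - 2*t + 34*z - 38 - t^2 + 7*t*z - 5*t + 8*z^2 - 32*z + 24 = -t^2 - 7*t + 8*z^2 + z*(7*t + 2) - 6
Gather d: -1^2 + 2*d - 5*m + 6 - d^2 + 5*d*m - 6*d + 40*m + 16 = -d^2 + d*(5*m - 4) + 35*m + 21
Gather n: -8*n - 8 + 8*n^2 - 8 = 8*n^2 - 8*n - 16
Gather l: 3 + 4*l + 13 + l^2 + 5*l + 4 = l^2 + 9*l + 20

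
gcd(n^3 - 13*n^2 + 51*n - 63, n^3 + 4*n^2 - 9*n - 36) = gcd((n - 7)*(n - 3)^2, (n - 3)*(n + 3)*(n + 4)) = n - 3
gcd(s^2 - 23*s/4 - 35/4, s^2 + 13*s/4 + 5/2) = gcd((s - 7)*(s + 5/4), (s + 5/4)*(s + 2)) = s + 5/4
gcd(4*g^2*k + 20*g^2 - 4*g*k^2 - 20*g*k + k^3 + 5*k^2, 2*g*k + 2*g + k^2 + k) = 1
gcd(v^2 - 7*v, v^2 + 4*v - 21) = 1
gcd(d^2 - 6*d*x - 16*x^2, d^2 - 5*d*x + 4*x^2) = 1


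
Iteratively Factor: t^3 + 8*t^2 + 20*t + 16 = (t + 2)*(t^2 + 6*t + 8) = (t + 2)^2*(t + 4)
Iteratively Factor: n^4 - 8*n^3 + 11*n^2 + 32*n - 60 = (n - 5)*(n^3 - 3*n^2 - 4*n + 12) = (n - 5)*(n - 2)*(n^2 - n - 6) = (n - 5)*(n - 2)*(n + 2)*(n - 3)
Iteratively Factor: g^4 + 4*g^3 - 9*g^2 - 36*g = (g + 4)*(g^3 - 9*g) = (g + 3)*(g + 4)*(g^2 - 3*g) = (g - 3)*(g + 3)*(g + 4)*(g)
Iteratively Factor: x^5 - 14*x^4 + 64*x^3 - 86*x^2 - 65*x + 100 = (x + 1)*(x^4 - 15*x^3 + 79*x^2 - 165*x + 100) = (x - 4)*(x + 1)*(x^3 - 11*x^2 + 35*x - 25) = (x - 5)*(x - 4)*(x + 1)*(x^2 - 6*x + 5) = (x - 5)^2*(x - 4)*(x + 1)*(x - 1)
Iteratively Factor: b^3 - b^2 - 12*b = (b)*(b^2 - b - 12) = b*(b + 3)*(b - 4)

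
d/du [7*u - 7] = 7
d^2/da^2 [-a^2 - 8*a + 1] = -2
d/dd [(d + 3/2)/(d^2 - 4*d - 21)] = (d^2 - 4*d - (d - 2)*(2*d + 3) - 21)/(-d^2 + 4*d + 21)^2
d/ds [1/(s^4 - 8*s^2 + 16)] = 4*s*(4 - s^2)/(s^4 - 8*s^2 + 16)^2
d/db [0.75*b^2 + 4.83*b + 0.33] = 1.5*b + 4.83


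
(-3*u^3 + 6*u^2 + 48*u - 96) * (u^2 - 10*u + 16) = -3*u^5 + 36*u^4 - 60*u^3 - 480*u^2 + 1728*u - 1536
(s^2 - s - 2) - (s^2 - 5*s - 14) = 4*s + 12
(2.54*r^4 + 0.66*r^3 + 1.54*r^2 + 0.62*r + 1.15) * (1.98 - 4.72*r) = -11.9888*r^5 + 1.914*r^4 - 5.962*r^3 + 0.1228*r^2 - 4.2004*r + 2.277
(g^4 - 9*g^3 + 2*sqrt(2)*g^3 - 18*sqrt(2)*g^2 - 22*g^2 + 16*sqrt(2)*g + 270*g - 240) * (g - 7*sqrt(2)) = g^5 - 9*g^4 - 5*sqrt(2)*g^4 - 50*g^3 + 45*sqrt(2)*g^3 + 170*sqrt(2)*g^2 + 522*g^2 - 1890*sqrt(2)*g - 464*g + 1680*sqrt(2)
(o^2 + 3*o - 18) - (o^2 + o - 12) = 2*o - 6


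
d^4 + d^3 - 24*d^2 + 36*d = d*(d - 3)*(d - 2)*(d + 6)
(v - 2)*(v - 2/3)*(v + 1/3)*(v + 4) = v^4 + 5*v^3/3 - 80*v^2/9 + 20*v/9 + 16/9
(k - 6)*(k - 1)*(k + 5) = k^3 - 2*k^2 - 29*k + 30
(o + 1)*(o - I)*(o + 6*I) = o^3 + o^2 + 5*I*o^2 + 6*o + 5*I*o + 6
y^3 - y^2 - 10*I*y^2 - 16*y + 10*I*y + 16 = (y - 1)*(y - 8*I)*(y - 2*I)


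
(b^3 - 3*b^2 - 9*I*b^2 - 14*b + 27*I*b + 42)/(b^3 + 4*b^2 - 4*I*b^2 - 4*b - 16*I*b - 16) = (b^2 - b*(3 + 7*I) + 21*I)/(b^2 + 2*b*(2 - I) - 8*I)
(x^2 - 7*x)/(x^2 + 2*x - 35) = x*(x - 7)/(x^2 + 2*x - 35)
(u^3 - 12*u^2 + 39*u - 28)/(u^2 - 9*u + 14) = (u^2 - 5*u + 4)/(u - 2)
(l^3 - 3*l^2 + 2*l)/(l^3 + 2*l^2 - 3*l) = (l - 2)/(l + 3)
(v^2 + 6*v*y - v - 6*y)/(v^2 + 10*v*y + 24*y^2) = (v - 1)/(v + 4*y)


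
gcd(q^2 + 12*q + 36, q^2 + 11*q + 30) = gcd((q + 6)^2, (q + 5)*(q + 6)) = q + 6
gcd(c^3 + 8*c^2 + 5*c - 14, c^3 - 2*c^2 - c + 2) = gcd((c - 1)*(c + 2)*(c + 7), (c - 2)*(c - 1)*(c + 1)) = c - 1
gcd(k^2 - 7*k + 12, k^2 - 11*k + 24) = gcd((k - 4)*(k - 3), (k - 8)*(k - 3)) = k - 3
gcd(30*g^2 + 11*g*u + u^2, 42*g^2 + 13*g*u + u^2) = 6*g + u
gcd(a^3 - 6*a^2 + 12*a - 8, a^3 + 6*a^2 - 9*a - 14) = a - 2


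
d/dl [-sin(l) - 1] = -cos(l)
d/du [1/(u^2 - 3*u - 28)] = (3 - 2*u)/(-u^2 + 3*u + 28)^2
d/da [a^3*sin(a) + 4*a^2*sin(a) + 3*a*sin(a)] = a^3*cos(a) + 3*a^2*sin(a) + 4*a^2*cos(a) + 8*a*sin(a) + 3*a*cos(a) + 3*sin(a)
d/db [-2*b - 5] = -2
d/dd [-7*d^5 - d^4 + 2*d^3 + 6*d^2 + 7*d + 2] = -35*d^4 - 4*d^3 + 6*d^2 + 12*d + 7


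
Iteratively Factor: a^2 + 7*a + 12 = (a + 4)*(a + 3)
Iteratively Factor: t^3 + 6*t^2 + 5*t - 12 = (t + 3)*(t^2 + 3*t - 4) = (t - 1)*(t + 3)*(t + 4)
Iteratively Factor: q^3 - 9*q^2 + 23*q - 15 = (q - 1)*(q^2 - 8*q + 15) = (q - 5)*(q - 1)*(q - 3)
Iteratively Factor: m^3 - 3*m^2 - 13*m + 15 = (m - 5)*(m^2 + 2*m - 3) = (m - 5)*(m + 3)*(m - 1)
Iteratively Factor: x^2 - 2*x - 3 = (x - 3)*(x + 1)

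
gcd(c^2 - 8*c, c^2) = c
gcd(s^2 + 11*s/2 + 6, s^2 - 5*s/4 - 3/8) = 1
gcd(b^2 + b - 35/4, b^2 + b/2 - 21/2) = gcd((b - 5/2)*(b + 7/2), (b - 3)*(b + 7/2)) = b + 7/2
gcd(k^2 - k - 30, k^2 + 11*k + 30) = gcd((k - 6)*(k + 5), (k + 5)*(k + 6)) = k + 5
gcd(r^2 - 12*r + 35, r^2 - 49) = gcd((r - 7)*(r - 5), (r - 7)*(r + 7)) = r - 7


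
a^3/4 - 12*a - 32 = (a/4 + 1)*(a - 8)*(a + 4)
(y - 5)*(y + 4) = y^2 - y - 20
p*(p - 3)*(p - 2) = p^3 - 5*p^2 + 6*p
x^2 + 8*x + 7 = (x + 1)*(x + 7)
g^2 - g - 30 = (g - 6)*(g + 5)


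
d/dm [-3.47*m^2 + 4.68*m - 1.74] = 4.68 - 6.94*m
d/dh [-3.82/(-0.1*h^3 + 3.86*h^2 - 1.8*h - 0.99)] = (-1.146*h^2 + 29.4904*h - 6.876)/(0.1*h^3 - 3.86*h^2 + 1.8*h + 0.99)^2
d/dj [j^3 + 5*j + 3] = 3*j^2 + 5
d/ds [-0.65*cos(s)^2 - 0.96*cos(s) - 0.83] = (1.3*cos(s) + 0.96)*sin(s)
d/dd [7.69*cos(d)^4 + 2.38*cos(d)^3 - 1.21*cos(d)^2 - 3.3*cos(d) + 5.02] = (-30.76*cos(d)^3 - 7.14*cos(d)^2 + 2.42*cos(d) + 3.3)*sin(d)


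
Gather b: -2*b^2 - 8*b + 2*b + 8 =-2*b^2 - 6*b + 8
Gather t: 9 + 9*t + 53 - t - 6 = 8*t + 56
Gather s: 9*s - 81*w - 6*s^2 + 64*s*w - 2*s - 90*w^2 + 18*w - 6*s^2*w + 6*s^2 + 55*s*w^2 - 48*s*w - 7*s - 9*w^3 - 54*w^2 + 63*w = -6*s^2*w + s*(55*w^2 + 16*w) - 9*w^3 - 144*w^2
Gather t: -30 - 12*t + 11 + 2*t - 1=-10*t - 20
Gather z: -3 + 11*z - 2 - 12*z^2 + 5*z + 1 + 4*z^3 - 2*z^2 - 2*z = 4*z^3 - 14*z^2 + 14*z - 4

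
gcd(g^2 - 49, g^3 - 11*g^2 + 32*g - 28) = g - 7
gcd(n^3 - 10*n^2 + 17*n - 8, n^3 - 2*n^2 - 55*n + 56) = n^2 - 9*n + 8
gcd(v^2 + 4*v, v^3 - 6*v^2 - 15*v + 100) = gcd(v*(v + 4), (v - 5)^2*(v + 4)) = v + 4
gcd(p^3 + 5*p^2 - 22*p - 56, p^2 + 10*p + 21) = p + 7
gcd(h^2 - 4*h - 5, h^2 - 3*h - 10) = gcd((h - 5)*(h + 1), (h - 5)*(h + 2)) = h - 5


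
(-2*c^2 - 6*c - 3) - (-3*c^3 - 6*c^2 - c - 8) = 3*c^3 + 4*c^2 - 5*c + 5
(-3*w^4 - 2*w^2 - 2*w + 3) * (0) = 0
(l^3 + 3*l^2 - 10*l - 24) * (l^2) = l^5 + 3*l^4 - 10*l^3 - 24*l^2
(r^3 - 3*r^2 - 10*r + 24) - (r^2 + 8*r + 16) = r^3 - 4*r^2 - 18*r + 8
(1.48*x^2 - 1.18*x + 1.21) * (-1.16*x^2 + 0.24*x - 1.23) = -1.7168*x^4 + 1.724*x^3 - 3.5072*x^2 + 1.7418*x - 1.4883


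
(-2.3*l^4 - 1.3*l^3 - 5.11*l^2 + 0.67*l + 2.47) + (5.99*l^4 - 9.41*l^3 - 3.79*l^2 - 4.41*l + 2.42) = 3.69*l^4 - 10.71*l^3 - 8.9*l^2 - 3.74*l + 4.89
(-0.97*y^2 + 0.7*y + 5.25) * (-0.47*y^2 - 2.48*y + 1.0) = 0.4559*y^4 + 2.0766*y^3 - 5.1735*y^2 - 12.32*y + 5.25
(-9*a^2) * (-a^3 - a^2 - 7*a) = 9*a^5 + 9*a^4 + 63*a^3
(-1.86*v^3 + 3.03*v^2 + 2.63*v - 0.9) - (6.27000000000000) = -1.86*v^3 + 3.03*v^2 + 2.63*v - 7.17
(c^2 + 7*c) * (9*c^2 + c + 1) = 9*c^4 + 64*c^3 + 8*c^2 + 7*c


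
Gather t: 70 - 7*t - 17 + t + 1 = 54 - 6*t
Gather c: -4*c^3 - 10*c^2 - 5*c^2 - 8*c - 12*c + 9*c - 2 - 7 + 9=-4*c^3 - 15*c^2 - 11*c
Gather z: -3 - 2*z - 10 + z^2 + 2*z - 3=z^2 - 16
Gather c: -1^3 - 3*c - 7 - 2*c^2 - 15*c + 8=-2*c^2 - 18*c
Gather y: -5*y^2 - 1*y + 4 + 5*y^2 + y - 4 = 0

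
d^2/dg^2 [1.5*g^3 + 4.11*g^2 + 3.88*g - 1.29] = 9.0*g + 8.22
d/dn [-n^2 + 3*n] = 3 - 2*n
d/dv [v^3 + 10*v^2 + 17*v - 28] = 3*v^2 + 20*v + 17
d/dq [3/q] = -3/q^2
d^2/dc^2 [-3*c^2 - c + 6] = -6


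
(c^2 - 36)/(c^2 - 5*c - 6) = (c + 6)/(c + 1)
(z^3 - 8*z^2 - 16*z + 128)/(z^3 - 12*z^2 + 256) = (z - 4)/(z - 8)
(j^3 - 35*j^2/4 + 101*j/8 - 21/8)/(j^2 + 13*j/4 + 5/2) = (8*j^3 - 70*j^2 + 101*j - 21)/(2*(4*j^2 + 13*j + 10))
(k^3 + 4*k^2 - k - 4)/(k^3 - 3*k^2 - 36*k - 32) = (k - 1)/(k - 8)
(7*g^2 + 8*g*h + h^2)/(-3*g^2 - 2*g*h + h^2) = (-7*g - h)/(3*g - h)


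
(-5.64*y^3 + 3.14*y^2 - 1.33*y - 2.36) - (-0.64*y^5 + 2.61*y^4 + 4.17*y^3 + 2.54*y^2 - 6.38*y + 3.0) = 0.64*y^5 - 2.61*y^4 - 9.81*y^3 + 0.6*y^2 + 5.05*y - 5.36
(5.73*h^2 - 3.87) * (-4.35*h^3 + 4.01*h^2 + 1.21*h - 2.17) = -24.9255*h^5 + 22.9773*h^4 + 23.7678*h^3 - 27.9528*h^2 - 4.6827*h + 8.3979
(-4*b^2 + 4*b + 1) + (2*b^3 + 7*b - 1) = 2*b^3 - 4*b^2 + 11*b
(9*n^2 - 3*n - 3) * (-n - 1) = -9*n^3 - 6*n^2 + 6*n + 3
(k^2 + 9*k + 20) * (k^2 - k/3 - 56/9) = k^4 + 26*k^3/3 + 97*k^2/9 - 188*k/3 - 1120/9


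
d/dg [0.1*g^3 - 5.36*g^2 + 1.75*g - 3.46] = 0.3*g^2 - 10.72*g + 1.75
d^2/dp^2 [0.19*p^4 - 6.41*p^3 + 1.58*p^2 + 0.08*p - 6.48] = 2.28*p^2 - 38.46*p + 3.16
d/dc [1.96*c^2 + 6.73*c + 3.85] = 3.92*c + 6.73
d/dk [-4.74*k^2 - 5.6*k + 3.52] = -9.48*k - 5.6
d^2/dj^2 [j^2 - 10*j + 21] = 2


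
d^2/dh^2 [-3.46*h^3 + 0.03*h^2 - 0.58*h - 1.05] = 0.06 - 20.76*h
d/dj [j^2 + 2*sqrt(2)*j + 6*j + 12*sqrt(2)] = 2*j + 2*sqrt(2) + 6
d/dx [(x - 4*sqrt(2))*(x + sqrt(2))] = 2*x - 3*sqrt(2)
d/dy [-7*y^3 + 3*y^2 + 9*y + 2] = -21*y^2 + 6*y + 9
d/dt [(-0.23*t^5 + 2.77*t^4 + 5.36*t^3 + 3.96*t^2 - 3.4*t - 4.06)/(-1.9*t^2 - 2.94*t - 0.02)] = (1.311*t^6 - 7.8212*t^5 - 34.5924*t^4 - 31.7384*t^3 - 18.424*t^2 - 15.5864*t - 11.8684)/(3.61*t^4 + 11.172*t^3 + 8.7196*t^2 + 0.1176*t + 0.0004)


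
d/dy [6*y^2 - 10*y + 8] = 12*y - 10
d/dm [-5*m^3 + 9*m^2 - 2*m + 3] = -15*m^2 + 18*m - 2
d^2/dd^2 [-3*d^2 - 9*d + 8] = -6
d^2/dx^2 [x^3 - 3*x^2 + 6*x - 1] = 6*x - 6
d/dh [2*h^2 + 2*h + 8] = 4*h + 2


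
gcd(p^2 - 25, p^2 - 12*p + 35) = p - 5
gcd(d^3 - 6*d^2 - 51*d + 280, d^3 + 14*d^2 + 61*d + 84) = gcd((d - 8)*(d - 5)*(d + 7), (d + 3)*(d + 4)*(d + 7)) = d + 7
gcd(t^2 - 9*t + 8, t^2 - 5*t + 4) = t - 1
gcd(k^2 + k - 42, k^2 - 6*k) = k - 6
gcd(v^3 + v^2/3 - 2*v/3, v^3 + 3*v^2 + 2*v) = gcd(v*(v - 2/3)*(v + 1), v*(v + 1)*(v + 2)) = v^2 + v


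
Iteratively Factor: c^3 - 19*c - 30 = (c + 3)*(c^2 - 3*c - 10) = (c - 5)*(c + 3)*(c + 2)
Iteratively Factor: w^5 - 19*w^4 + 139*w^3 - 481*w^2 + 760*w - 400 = (w - 1)*(w^4 - 18*w^3 + 121*w^2 - 360*w + 400) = (w - 5)*(w - 1)*(w^3 - 13*w^2 + 56*w - 80) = (w - 5)*(w - 4)*(w - 1)*(w^2 - 9*w + 20) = (w - 5)*(w - 4)^2*(w - 1)*(w - 5)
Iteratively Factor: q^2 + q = (q + 1)*(q)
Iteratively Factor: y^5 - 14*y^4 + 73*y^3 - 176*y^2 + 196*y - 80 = (y - 1)*(y^4 - 13*y^3 + 60*y^2 - 116*y + 80) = (y - 2)*(y - 1)*(y^3 - 11*y^2 + 38*y - 40) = (y - 4)*(y - 2)*(y - 1)*(y^2 - 7*y + 10) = (y - 4)*(y - 2)^2*(y - 1)*(y - 5)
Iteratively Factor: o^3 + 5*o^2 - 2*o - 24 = (o - 2)*(o^2 + 7*o + 12) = (o - 2)*(o + 4)*(o + 3)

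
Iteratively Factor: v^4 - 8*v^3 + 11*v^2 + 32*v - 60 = (v + 2)*(v^3 - 10*v^2 + 31*v - 30) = (v - 2)*(v + 2)*(v^2 - 8*v + 15) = (v - 5)*(v - 2)*(v + 2)*(v - 3)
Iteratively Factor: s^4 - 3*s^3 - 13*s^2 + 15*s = (s + 3)*(s^3 - 6*s^2 + 5*s) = (s - 5)*(s + 3)*(s^2 - s) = s*(s - 5)*(s + 3)*(s - 1)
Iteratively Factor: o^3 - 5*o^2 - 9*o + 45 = (o + 3)*(o^2 - 8*o + 15) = (o - 5)*(o + 3)*(o - 3)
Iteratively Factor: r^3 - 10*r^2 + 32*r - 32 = (r - 4)*(r^2 - 6*r + 8) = (r - 4)*(r - 2)*(r - 4)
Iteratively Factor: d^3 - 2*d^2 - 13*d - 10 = (d + 1)*(d^2 - 3*d - 10) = (d + 1)*(d + 2)*(d - 5)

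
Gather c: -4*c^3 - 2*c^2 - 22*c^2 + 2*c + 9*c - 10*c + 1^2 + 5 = -4*c^3 - 24*c^2 + c + 6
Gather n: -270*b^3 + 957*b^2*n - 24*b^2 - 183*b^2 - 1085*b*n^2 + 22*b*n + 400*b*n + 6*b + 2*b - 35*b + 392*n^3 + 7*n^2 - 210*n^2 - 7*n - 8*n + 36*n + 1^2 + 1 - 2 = -270*b^3 - 207*b^2 - 27*b + 392*n^3 + n^2*(-1085*b - 203) + n*(957*b^2 + 422*b + 21)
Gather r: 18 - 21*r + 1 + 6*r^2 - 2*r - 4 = 6*r^2 - 23*r + 15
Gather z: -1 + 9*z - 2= 9*z - 3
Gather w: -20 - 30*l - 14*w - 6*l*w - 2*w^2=-30*l - 2*w^2 + w*(-6*l - 14) - 20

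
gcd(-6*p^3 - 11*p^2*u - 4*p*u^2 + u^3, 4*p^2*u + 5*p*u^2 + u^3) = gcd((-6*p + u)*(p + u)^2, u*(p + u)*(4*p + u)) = p + u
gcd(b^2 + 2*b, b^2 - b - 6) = b + 2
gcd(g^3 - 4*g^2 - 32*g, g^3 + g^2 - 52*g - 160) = g^2 - 4*g - 32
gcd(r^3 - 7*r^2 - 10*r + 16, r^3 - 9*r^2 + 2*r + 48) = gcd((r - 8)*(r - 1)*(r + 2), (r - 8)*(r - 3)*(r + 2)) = r^2 - 6*r - 16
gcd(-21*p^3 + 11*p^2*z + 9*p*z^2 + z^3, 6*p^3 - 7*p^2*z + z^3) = -3*p^2 + 2*p*z + z^2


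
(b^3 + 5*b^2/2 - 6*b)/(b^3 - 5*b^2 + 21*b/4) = 2*(b + 4)/(2*b - 7)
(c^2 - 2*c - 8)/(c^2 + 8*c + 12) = (c - 4)/(c + 6)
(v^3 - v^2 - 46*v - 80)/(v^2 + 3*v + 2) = (v^2 - 3*v - 40)/(v + 1)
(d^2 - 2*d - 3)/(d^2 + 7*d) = (d^2 - 2*d - 3)/(d*(d + 7))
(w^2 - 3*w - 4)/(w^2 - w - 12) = (w + 1)/(w + 3)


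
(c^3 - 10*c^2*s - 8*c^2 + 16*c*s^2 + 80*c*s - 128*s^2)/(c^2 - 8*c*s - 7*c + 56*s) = (c^2 - 2*c*s - 8*c + 16*s)/(c - 7)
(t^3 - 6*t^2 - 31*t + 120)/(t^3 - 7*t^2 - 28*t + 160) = (t - 3)/(t - 4)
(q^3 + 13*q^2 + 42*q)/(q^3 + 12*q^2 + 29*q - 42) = q/(q - 1)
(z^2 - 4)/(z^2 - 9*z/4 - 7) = 4*(4 - z^2)/(-4*z^2 + 9*z + 28)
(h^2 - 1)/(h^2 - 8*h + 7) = (h + 1)/(h - 7)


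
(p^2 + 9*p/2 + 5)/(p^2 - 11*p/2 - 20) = (p + 2)/(p - 8)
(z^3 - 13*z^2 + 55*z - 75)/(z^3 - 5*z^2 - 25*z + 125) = (z - 3)/(z + 5)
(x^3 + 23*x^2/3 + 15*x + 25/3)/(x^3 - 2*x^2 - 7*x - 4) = (3*x^2 + 20*x + 25)/(3*(x^2 - 3*x - 4))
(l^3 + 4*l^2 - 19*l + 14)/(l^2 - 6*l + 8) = (l^2 + 6*l - 7)/(l - 4)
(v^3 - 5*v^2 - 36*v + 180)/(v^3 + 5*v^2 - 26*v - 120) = (v - 6)/(v + 4)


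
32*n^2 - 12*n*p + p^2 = (-8*n + p)*(-4*n + p)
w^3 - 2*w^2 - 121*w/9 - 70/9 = (w - 5)*(w + 2/3)*(w + 7/3)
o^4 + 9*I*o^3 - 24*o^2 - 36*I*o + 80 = (o - 2)*(o + 2)*(o + 4*I)*(o + 5*I)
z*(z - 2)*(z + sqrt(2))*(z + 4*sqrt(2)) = z^4 - 2*z^3 + 5*sqrt(2)*z^3 - 10*sqrt(2)*z^2 + 8*z^2 - 16*z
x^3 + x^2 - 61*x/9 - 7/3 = (x - 7/3)*(x + 1/3)*(x + 3)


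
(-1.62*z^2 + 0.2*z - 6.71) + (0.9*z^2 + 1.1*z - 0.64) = -0.72*z^2 + 1.3*z - 7.35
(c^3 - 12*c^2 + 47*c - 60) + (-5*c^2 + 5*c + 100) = c^3 - 17*c^2 + 52*c + 40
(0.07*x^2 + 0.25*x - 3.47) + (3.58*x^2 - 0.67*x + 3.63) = 3.65*x^2 - 0.42*x + 0.16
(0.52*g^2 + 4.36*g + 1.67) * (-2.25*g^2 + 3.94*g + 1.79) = -1.17*g^4 - 7.7612*g^3 + 14.3517*g^2 + 14.3842*g + 2.9893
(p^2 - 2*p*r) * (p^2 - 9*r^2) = p^4 - 2*p^3*r - 9*p^2*r^2 + 18*p*r^3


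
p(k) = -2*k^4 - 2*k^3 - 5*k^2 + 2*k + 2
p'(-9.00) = 5438.00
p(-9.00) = -12085.00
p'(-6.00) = 1574.00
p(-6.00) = -2350.00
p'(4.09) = -686.61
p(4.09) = -769.96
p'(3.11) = -327.77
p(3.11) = -287.40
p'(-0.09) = 2.86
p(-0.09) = 1.78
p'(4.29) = -782.95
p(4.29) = -916.77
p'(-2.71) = 144.26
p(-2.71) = -108.21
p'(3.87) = -590.25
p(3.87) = -629.68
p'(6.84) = -2907.22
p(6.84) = -5236.06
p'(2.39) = -165.39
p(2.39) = -114.34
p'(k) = -8*k^3 - 6*k^2 - 10*k + 2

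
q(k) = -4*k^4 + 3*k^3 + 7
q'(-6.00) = 3780.00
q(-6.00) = -5825.00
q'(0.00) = 0.00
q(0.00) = 7.00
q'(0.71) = -1.19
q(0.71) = 7.06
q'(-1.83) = 128.20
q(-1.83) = -56.25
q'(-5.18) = 2465.36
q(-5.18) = -3289.89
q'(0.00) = 0.00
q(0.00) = 7.00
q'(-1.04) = 27.73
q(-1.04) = -1.05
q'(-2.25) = 227.81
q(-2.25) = -129.69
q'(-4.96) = 2173.80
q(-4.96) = -2780.03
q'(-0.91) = 19.51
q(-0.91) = 2.00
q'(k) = -16*k^3 + 9*k^2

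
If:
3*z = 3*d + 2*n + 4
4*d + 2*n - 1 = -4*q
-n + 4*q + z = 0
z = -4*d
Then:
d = -14/29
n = 47/29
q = -9/116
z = 56/29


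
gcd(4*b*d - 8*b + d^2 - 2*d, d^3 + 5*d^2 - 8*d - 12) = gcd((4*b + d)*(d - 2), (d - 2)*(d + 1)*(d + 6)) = d - 2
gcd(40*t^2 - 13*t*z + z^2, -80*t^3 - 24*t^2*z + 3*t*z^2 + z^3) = -5*t + z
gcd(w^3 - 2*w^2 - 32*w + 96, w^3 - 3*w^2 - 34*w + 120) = w^2 + 2*w - 24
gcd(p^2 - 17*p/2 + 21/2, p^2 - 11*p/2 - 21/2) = p - 7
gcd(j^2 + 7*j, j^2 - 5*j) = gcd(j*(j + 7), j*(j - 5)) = j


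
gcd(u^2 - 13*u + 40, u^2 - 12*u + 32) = u - 8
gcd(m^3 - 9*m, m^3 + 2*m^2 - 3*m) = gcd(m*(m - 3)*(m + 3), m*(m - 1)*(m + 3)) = m^2 + 3*m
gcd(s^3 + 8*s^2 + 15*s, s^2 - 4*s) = s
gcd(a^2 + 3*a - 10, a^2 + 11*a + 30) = a + 5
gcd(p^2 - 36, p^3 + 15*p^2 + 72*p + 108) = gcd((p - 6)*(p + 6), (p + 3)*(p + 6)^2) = p + 6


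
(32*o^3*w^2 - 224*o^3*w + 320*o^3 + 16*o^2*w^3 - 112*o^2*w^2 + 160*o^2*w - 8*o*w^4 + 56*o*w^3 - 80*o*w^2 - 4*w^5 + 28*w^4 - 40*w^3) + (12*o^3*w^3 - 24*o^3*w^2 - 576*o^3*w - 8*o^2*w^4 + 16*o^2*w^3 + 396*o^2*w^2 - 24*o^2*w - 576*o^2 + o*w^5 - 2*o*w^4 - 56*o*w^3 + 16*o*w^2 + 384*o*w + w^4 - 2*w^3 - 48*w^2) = 12*o^3*w^3 + 8*o^3*w^2 - 800*o^3*w + 320*o^3 - 8*o^2*w^4 + 32*o^2*w^3 + 284*o^2*w^2 + 136*o^2*w - 576*o^2 + o*w^5 - 10*o*w^4 - 64*o*w^2 + 384*o*w - 4*w^5 + 29*w^4 - 42*w^3 - 48*w^2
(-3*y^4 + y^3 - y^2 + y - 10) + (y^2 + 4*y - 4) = -3*y^4 + y^3 + 5*y - 14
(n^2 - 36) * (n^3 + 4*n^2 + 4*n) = n^5 + 4*n^4 - 32*n^3 - 144*n^2 - 144*n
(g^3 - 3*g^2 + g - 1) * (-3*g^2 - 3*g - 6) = -3*g^5 + 6*g^4 + 18*g^2 - 3*g + 6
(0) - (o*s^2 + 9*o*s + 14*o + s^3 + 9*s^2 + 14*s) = -o*s^2 - 9*o*s - 14*o - s^3 - 9*s^2 - 14*s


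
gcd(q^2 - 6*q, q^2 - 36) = q - 6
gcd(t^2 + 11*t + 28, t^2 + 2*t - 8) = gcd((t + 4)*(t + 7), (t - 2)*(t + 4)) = t + 4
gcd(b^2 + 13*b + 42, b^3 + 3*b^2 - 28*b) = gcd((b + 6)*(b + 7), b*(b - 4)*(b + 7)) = b + 7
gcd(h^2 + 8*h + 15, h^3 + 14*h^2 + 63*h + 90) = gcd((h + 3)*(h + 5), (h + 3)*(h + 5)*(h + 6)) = h^2 + 8*h + 15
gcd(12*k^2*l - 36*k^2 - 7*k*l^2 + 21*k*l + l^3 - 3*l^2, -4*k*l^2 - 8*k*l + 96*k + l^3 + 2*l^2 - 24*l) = 4*k - l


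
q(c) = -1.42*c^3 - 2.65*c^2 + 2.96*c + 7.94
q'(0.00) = 2.96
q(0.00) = 7.94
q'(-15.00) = -876.04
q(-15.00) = 4159.79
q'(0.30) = 0.99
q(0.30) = 8.55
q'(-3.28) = -25.49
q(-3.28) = 19.83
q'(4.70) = -116.05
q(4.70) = -184.12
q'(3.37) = -63.28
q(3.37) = -66.53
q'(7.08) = -248.10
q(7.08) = -607.89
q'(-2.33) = -7.82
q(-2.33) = 4.62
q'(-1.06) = 3.79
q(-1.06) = 3.52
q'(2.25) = -30.53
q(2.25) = -14.99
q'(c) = -4.26*c^2 - 5.3*c + 2.96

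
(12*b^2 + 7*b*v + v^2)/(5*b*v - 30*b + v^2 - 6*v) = (12*b^2 + 7*b*v + v^2)/(5*b*v - 30*b + v^2 - 6*v)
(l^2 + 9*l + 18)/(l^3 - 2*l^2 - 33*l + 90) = (l + 3)/(l^2 - 8*l + 15)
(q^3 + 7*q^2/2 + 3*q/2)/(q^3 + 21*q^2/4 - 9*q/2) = 2*(2*q^2 + 7*q + 3)/(4*q^2 + 21*q - 18)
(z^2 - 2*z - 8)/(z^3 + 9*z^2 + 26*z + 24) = (z - 4)/(z^2 + 7*z + 12)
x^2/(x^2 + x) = x/(x + 1)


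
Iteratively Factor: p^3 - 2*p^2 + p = (p - 1)*(p^2 - p) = (p - 1)^2*(p)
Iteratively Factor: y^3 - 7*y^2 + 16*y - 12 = (y - 2)*(y^2 - 5*y + 6) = (y - 2)^2*(y - 3)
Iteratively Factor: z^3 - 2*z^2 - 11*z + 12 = (z + 3)*(z^2 - 5*z + 4) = (z - 4)*(z + 3)*(z - 1)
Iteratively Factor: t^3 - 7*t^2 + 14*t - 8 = (t - 2)*(t^2 - 5*t + 4) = (t - 4)*(t - 2)*(t - 1)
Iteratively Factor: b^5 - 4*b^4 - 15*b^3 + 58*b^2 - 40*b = (b - 1)*(b^4 - 3*b^3 - 18*b^2 + 40*b) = (b - 2)*(b - 1)*(b^3 - b^2 - 20*b) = (b - 2)*(b - 1)*(b + 4)*(b^2 - 5*b) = b*(b - 2)*(b - 1)*(b + 4)*(b - 5)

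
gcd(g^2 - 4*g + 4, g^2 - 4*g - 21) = 1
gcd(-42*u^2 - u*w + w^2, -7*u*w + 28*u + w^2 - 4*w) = 7*u - w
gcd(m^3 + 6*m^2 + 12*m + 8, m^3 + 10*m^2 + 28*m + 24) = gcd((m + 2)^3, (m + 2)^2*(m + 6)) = m^2 + 4*m + 4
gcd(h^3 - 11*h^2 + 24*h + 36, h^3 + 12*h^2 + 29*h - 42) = 1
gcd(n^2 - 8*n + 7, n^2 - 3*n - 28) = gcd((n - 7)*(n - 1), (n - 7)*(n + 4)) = n - 7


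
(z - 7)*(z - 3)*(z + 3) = z^3 - 7*z^2 - 9*z + 63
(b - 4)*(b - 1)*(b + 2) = b^3 - 3*b^2 - 6*b + 8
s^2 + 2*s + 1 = (s + 1)^2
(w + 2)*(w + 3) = w^2 + 5*w + 6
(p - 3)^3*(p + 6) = p^4 - 3*p^3 - 27*p^2 + 135*p - 162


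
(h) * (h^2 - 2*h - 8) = h^3 - 2*h^2 - 8*h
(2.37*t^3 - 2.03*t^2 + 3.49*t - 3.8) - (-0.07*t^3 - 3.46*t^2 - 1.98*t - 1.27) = 2.44*t^3 + 1.43*t^2 + 5.47*t - 2.53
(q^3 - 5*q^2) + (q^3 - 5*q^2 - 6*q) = 2*q^3 - 10*q^2 - 6*q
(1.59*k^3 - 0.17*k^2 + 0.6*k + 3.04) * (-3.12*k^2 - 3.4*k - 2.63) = -4.9608*k^5 - 4.8756*k^4 - 5.4757*k^3 - 11.0777*k^2 - 11.914*k - 7.9952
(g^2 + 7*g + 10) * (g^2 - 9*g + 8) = g^4 - 2*g^3 - 45*g^2 - 34*g + 80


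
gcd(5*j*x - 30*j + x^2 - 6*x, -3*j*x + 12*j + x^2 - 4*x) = 1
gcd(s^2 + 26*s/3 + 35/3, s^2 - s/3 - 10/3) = s + 5/3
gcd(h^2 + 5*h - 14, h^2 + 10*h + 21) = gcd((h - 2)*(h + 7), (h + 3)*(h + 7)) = h + 7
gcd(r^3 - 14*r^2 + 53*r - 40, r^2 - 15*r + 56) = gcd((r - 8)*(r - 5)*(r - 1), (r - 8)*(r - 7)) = r - 8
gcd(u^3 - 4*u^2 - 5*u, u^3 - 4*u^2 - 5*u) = u^3 - 4*u^2 - 5*u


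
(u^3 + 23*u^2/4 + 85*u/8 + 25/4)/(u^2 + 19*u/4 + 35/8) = (2*u^2 + 9*u + 10)/(2*u + 7)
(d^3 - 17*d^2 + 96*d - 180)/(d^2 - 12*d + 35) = (d^2 - 12*d + 36)/(d - 7)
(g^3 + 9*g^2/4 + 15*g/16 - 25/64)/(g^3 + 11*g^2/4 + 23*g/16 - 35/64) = (4*g + 5)/(4*g + 7)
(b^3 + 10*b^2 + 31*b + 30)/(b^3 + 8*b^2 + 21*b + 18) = (b + 5)/(b + 3)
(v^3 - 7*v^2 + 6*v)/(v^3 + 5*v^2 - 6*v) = (v - 6)/(v + 6)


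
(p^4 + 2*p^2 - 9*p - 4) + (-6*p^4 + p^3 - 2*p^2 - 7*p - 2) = -5*p^4 + p^3 - 16*p - 6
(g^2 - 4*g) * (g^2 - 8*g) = g^4 - 12*g^3 + 32*g^2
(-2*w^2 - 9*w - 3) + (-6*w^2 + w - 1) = -8*w^2 - 8*w - 4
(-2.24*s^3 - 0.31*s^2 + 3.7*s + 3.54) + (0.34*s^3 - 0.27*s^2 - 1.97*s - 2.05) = -1.9*s^3 - 0.58*s^2 + 1.73*s + 1.49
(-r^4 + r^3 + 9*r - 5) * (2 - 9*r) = 9*r^5 - 11*r^4 + 2*r^3 - 81*r^2 + 63*r - 10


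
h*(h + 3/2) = h^2 + 3*h/2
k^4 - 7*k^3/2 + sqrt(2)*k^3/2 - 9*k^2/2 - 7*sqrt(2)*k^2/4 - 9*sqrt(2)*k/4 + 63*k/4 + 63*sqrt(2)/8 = (k - 7/2)*(k - 3*sqrt(2)/2)*(k + sqrt(2)/2)*(k + 3*sqrt(2)/2)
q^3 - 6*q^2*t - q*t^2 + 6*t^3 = (q - 6*t)*(q - t)*(q + t)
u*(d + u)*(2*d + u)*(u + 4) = 2*d^2*u^2 + 8*d^2*u + 3*d*u^3 + 12*d*u^2 + u^4 + 4*u^3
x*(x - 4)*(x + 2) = x^3 - 2*x^2 - 8*x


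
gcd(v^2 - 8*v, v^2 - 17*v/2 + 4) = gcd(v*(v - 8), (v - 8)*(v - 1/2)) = v - 8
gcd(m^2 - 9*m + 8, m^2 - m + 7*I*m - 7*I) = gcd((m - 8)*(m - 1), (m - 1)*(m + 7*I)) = m - 1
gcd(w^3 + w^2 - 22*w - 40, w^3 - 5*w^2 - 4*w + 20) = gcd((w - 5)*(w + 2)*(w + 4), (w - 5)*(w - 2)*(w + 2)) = w^2 - 3*w - 10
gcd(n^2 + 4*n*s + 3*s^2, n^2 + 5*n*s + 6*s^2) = n + 3*s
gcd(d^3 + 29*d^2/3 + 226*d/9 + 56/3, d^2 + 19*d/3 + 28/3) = d + 7/3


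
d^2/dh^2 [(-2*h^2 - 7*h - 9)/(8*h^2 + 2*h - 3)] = 208*(-4*h^3 - 18*h^2 - 9*h - 3)/(512*h^6 + 384*h^5 - 480*h^4 - 280*h^3 + 180*h^2 + 54*h - 27)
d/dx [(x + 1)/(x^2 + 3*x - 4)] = (x^2 + 3*x - (x + 1)*(2*x + 3) - 4)/(x^2 + 3*x - 4)^2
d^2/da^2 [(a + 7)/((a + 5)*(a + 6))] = 2*(a^3 + 21*a^2 + 141*a + 307)/(a^6 + 33*a^5 + 453*a^4 + 3311*a^3 + 13590*a^2 + 29700*a + 27000)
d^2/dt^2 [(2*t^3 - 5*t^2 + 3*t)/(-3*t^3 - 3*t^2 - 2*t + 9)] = 2*(63*t^6 - 45*t^5 - 495*t^4 + 844*t^3 + 27*t^2 - 729*t + 351)/(27*t^9 + 81*t^8 + 135*t^7 - 108*t^6 - 396*t^5 - 531*t^4 + 413*t^3 + 621*t^2 + 486*t - 729)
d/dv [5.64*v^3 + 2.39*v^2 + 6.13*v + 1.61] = 16.92*v^2 + 4.78*v + 6.13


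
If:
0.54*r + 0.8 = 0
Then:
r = -1.48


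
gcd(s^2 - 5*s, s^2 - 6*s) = s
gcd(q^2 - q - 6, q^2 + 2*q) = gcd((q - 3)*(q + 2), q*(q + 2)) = q + 2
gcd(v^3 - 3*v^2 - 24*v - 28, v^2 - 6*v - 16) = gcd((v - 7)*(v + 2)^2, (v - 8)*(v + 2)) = v + 2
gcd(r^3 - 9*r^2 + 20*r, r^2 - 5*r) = r^2 - 5*r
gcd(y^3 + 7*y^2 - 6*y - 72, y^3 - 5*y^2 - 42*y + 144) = y^2 + 3*y - 18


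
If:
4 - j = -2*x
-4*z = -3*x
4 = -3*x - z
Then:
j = 28/15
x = -16/15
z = -4/5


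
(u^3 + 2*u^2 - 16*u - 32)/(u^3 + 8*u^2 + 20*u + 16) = (u - 4)/(u + 2)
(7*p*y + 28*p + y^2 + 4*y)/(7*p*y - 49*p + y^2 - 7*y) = (y + 4)/(y - 7)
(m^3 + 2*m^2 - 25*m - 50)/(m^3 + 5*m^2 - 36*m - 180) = (m^2 - 3*m - 10)/(m^2 - 36)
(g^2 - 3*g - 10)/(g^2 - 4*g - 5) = (g + 2)/(g + 1)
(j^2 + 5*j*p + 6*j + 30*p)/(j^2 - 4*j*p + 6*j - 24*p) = (-j - 5*p)/(-j + 4*p)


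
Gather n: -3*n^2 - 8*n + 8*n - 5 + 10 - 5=-3*n^2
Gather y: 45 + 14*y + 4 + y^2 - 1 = y^2 + 14*y + 48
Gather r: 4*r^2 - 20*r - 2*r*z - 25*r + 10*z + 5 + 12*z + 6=4*r^2 + r*(-2*z - 45) + 22*z + 11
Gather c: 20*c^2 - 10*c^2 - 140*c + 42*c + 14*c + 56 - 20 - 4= 10*c^2 - 84*c + 32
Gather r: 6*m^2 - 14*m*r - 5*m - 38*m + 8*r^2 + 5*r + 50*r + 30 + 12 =6*m^2 - 43*m + 8*r^2 + r*(55 - 14*m) + 42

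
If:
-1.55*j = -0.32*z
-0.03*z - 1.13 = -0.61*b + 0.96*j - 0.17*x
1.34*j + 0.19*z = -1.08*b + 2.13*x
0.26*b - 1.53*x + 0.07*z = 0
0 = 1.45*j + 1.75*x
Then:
No Solution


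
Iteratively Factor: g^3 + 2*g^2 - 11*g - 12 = (g + 4)*(g^2 - 2*g - 3) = (g + 1)*(g + 4)*(g - 3)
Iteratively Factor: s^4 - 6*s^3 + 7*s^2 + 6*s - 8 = (s - 1)*(s^3 - 5*s^2 + 2*s + 8) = (s - 1)*(s + 1)*(s^2 - 6*s + 8) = (s - 4)*(s - 1)*(s + 1)*(s - 2)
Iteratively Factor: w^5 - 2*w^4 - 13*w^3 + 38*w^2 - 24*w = (w + 4)*(w^4 - 6*w^3 + 11*w^2 - 6*w) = (w - 2)*(w + 4)*(w^3 - 4*w^2 + 3*w) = (w - 3)*(w - 2)*(w + 4)*(w^2 - w) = w*(w - 3)*(w - 2)*(w + 4)*(w - 1)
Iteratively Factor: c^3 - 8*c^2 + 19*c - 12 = (c - 4)*(c^2 - 4*c + 3) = (c - 4)*(c - 3)*(c - 1)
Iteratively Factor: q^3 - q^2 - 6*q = (q - 3)*(q^2 + 2*q) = (q - 3)*(q + 2)*(q)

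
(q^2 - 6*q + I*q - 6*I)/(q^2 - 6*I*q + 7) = (q - 6)/(q - 7*I)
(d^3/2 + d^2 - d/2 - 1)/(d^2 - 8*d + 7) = (d^2 + 3*d + 2)/(2*(d - 7))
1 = 1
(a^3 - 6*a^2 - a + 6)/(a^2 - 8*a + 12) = (a^2 - 1)/(a - 2)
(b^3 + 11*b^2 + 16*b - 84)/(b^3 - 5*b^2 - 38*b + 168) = (b^2 + 5*b - 14)/(b^2 - 11*b + 28)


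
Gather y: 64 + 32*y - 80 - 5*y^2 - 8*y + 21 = -5*y^2 + 24*y + 5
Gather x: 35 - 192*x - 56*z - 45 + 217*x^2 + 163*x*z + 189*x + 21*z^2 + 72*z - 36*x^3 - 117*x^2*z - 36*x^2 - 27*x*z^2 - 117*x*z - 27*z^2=-36*x^3 + x^2*(181 - 117*z) + x*(-27*z^2 + 46*z - 3) - 6*z^2 + 16*z - 10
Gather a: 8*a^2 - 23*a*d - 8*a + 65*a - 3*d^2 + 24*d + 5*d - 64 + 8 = 8*a^2 + a*(57 - 23*d) - 3*d^2 + 29*d - 56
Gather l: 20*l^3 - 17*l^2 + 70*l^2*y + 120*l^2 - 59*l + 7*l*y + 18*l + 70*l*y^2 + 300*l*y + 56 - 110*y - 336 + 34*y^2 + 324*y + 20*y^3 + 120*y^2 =20*l^3 + l^2*(70*y + 103) + l*(70*y^2 + 307*y - 41) + 20*y^3 + 154*y^2 + 214*y - 280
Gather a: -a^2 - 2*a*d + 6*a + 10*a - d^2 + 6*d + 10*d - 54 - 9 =-a^2 + a*(16 - 2*d) - d^2 + 16*d - 63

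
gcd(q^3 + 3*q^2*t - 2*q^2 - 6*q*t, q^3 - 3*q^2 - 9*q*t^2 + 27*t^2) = q + 3*t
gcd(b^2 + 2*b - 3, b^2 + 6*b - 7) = b - 1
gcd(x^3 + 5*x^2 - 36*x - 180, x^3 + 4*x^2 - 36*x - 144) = x^2 - 36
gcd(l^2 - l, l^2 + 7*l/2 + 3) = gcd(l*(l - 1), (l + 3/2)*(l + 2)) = 1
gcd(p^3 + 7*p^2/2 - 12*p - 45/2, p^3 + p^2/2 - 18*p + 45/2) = p^2 + 2*p - 15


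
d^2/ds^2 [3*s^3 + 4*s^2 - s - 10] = 18*s + 8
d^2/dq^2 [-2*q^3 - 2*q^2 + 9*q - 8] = -12*q - 4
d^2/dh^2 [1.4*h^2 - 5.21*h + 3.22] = 2.80000000000000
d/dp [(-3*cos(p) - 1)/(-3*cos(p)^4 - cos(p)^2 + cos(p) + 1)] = (27*sin(p)^4 - 57*sin(p)^2 + 11*cos(p) + 3*cos(3*p) + 32)*sin(p)/(-3*sin(p)^4 + 7*sin(p)^2 + cos(p) - 3)^2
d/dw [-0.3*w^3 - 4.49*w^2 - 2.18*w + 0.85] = -0.9*w^2 - 8.98*w - 2.18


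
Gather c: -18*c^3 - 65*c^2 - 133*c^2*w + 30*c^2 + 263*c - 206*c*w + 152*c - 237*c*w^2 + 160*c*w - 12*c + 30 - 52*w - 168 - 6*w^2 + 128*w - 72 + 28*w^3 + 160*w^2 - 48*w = -18*c^3 + c^2*(-133*w - 35) + c*(-237*w^2 - 46*w + 403) + 28*w^3 + 154*w^2 + 28*w - 210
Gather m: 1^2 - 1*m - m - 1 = -2*m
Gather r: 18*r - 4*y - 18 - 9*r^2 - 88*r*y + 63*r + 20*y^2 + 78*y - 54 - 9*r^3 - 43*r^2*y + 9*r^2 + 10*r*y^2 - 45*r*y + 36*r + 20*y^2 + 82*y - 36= -9*r^3 - 43*r^2*y + r*(10*y^2 - 133*y + 117) + 40*y^2 + 156*y - 108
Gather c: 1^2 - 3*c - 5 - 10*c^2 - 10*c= -10*c^2 - 13*c - 4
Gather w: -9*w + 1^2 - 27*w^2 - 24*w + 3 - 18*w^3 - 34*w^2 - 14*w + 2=-18*w^3 - 61*w^2 - 47*w + 6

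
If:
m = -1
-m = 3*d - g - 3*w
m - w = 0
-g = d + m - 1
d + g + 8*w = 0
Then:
No Solution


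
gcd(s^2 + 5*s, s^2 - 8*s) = s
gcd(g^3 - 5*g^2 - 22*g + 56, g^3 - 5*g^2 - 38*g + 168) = g - 7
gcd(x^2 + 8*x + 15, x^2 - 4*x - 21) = x + 3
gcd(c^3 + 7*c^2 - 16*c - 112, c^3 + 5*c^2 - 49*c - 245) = c + 7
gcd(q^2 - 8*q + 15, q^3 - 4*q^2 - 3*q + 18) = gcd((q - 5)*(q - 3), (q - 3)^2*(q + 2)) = q - 3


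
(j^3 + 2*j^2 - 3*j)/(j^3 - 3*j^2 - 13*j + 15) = j/(j - 5)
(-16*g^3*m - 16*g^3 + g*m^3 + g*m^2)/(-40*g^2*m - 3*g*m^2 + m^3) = g*(16*g^2*m + 16*g^2 - m^3 - m^2)/(m*(40*g^2 + 3*g*m - m^2))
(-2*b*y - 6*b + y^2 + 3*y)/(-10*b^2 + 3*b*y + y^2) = (y + 3)/(5*b + y)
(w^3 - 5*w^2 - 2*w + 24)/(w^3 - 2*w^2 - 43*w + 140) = (w^2 - w - 6)/(w^2 + 2*w - 35)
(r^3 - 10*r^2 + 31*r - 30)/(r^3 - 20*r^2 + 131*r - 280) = (r^2 - 5*r + 6)/(r^2 - 15*r + 56)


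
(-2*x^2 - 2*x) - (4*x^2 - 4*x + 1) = -6*x^2 + 2*x - 1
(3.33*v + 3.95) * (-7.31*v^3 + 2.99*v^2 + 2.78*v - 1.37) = -24.3423*v^4 - 18.9178*v^3 + 21.0679*v^2 + 6.4189*v - 5.4115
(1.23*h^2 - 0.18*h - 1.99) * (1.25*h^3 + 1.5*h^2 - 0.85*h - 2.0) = 1.5375*h^5 + 1.62*h^4 - 3.803*h^3 - 5.292*h^2 + 2.0515*h + 3.98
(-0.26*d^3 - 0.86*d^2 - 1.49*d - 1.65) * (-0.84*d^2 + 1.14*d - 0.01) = 0.2184*d^5 + 0.426*d^4 + 0.2738*d^3 - 0.304*d^2 - 1.8661*d + 0.0165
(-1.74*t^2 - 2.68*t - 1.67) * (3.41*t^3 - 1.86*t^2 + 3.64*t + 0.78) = -5.9334*t^5 - 5.9024*t^4 - 7.0435*t^3 - 8.0062*t^2 - 8.1692*t - 1.3026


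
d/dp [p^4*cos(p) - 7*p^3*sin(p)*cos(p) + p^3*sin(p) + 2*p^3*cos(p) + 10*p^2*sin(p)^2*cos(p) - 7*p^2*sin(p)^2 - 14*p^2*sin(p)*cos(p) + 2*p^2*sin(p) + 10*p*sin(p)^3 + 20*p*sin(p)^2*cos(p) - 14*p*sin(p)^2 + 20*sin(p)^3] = -p^4*sin(p) + 14*p^3*sin(p)^2 - 2*p^3*sin(p) + 5*p^3*cos(p) - 7*p^3 - 30*p^2*sin(p)^3 + 28*p^2*sin(p)^2 - 35*p^2*sin(p)*cos(p) + 23*p^2*sin(p) + 8*p^2*cos(p) - 14*p^2 - 60*p*sin(p)^3 + 50*p*sin(p)^2*cos(p) - 14*p*sin(p)^2 - 56*p*sin(p)*cos(p) + 44*p*sin(p) + 10*sin(p)^3 + 80*sin(p)^2*cos(p) - 14*sin(p)^2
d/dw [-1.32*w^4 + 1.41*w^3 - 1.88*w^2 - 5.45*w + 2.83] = -5.28*w^3 + 4.23*w^2 - 3.76*w - 5.45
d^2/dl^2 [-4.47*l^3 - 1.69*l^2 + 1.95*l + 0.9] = -26.82*l - 3.38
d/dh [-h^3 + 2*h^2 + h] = -3*h^2 + 4*h + 1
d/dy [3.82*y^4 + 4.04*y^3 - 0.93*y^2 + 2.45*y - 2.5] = 15.28*y^3 + 12.12*y^2 - 1.86*y + 2.45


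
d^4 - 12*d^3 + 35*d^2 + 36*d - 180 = (d - 6)*(d - 5)*(d - 3)*(d + 2)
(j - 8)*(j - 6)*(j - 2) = j^3 - 16*j^2 + 76*j - 96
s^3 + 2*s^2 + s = s*(s + 1)^2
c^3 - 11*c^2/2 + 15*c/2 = c*(c - 3)*(c - 5/2)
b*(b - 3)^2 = b^3 - 6*b^2 + 9*b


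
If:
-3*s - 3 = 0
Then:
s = -1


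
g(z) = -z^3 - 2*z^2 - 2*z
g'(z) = -3*z^2 - 4*z - 2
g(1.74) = -14.80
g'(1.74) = -18.04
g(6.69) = -402.31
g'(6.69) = -163.03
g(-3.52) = 25.87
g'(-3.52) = -25.09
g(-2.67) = 10.12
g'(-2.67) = -12.71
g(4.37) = -130.39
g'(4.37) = -76.77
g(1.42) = -9.74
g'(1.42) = -13.73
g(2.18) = -24.23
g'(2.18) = -24.98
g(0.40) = -1.18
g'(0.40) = -4.08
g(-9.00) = 585.00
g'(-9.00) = -209.00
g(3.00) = -51.00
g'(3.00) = -41.00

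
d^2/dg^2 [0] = 0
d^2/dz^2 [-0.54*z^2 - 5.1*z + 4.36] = -1.08000000000000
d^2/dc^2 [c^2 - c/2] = 2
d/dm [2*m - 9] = 2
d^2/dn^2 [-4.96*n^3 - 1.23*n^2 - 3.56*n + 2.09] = -29.76*n - 2.46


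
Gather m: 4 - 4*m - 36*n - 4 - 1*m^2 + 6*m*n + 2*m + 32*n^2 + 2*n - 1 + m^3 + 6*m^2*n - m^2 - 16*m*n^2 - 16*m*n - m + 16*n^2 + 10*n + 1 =m^3 + m^2*(6*n - 2) + m*(-16*n^2 - 10*n - 3) + 48*n^2 - 24*n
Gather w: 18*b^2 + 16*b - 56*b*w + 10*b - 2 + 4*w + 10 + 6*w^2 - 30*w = 18*b^2 + 26*b + 6*w^2 + w*(-56*b - 26) + 8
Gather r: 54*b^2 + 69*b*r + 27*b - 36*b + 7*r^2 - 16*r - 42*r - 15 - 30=54*b^2 - 9*b + 7*r^2 + r*(69*b - 58) - 45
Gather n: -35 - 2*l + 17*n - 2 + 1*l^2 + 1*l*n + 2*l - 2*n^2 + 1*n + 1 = l^2 - 2*n^2 + n*(l + 18) - 36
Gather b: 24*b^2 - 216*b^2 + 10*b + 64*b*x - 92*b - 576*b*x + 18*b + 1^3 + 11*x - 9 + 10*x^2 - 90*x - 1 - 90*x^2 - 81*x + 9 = -192*b^2 + b*(-512*x - 64) - 80*x^2 - 160*x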